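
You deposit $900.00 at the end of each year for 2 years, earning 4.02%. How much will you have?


Formula: FV = PMT * ((1+r)^n - 1) / r
Growth factor: (1 + 0.0402)^2 = 1.082016
Numerator: 1.082016 - 1 = 0.082016
FV = $900.00 * 0.082016 / 0.0402 = $1,836.18

$1,836.18


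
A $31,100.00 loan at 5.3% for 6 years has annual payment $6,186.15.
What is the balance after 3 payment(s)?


Formula: Balance = PV*(1+r)^k - PMT*((1+r)^k - 1)/r
Growth: (1 + 0.053)^3 = 1.167576
Accumulated factor: ((1+r)^k - 1)/r = 3.161809
Balance = $31,100.00 * 1.167576 - $6,186.15 * 3.161809
Balance = $16,752.19

$16,752.19


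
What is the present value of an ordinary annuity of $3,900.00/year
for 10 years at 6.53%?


Formula: PV = PMT * (1 - (1+r)^(-n)) / r
Discount factor: (1 + 0.0653)^(-10) = 0.531228
Bracket: 1 - 0.531228 = 0.468772
PV = $3,900.00 * 0.468772 / 0.0653 = $27,997.12

$27,997.12


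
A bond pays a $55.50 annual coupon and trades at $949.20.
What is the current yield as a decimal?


Formula: Current yield = annual coupon / price
Substituting: CY = $55.50 / $949.20
CY = 0.05847

0.05847


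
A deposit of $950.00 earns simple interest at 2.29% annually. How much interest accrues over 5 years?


Formula: I = P * r * t
Substituting: I = $950.00 * 0.0229 * 5
Step: I = $950.00 * 0.1145
I = $108.78

$108.78


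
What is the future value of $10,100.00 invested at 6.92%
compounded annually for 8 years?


Formula: FV = P * (1 + r)^n
Substituting: FV = $10,100.00 * (1 + 0.0692)^8
Growth factor: (1.0692)^8 = 1.707936
FV = $10,100.00 * 1.707936 = $17,250.15

$17,250.15


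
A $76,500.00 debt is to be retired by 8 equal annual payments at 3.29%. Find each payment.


Formula: PMT = PV * r / (1 - (1+r)^(-n))
Denominator: 1 - (1 + 0.0329)^(-8) = 0.228148
Numerator: $76,500.00 * 0.0329 = 2516.85
PMT = 2516.85 / 0.228148 = $11,031.63

$11,031.63


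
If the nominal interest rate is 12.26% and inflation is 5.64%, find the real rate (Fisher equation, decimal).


Formula: (1 + r_real) = (1 + r_nom) / (1 + inflation)
Substituting: (1 + r_real) = 1.1226 / 1.0564
(1 + r_real) = 1.062666
r_real = 1.062666 - 1 = 0.062666

0.062666


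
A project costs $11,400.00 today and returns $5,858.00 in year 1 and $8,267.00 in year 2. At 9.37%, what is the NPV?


Formula: NPV = C0 + C1/(1+r) + C2/(1+r)^2
Discount C1: $5,858.00 / (1 + 0.0937) = $5,356.13
Discount C2: $8,267.00 / (1 + 0.0937)^2 = $6,911.17
NPV = -$11,400.00 + $5,356.13 + $6,911.17 = $867.30

$867.30


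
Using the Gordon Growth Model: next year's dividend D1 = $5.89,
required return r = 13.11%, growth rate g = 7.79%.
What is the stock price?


Formula: P = D1 / (r - g)
Spread: r - g = 0.1311 - 0.0779 = 0.0532
Substituting: P = $5.89 / 0.0532
P = $110.71

$110.71


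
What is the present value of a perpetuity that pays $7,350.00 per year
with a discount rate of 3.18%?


Formula: PV = C / r
Substituting: PV = $7,350.00 / 0.0318
PV = $231,132.08

$231,132.08


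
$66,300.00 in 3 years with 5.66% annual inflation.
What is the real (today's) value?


Formula: Real value = nominal / (1 + inflation)^years
Price level: (1 + 0.0566)^3 = 1.179592
Real value = $66,300.00 / 1.179592 = $56,205.87

$56,205.87


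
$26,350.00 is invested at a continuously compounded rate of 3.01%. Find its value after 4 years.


Formula: FV = P * e^(r*t)
Exponent: r*t = 0.0301 * 4 = 0.1204
e^(0.1204) = 1.127948
FV = $26,350.00 * 1.127948 = $29,721.43

$29,721.43


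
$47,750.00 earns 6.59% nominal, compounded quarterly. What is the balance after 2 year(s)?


Formula: FV = P * (1 + r/m)^(m*t)
Period rate: r/m = 0.0659 / 4 = 0.016475
Total periods: m*t = 4 * 2 = 8
Growth factor: (1 + 0.016475)^8 = 1.139656
FV = $47,750.00 * 1.139656 = $54,418.55

$54,418.55


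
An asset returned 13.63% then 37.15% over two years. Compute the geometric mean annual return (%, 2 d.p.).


Formula: Geometric mean = ((1+r1)*(1+r2))^(1/2) - 1
Product: (1 + 0.1363) * (1 + 0.3715) = 1.1363 * 1.3715 = 1.558435
Square root: 1.558435^0.5 = 1.248373
Geometric mean = 1.248373 - 1 = 0.248373
As percentage: 24.84%

24.84%


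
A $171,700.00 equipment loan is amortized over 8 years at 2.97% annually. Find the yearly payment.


Formula: PMT = PV * r / (1 - (1+r)^(-n))
Denominator: 1 - (1 + 0.0297)^(-8) = 0.208749
Numerator: $171,700.00 * 0.0297 = 5099.49
PMT = 5099.49 / 0.208749 = $24,428.82

$24,428.82


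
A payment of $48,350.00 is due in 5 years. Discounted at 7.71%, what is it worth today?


Formula: PV = FV / (1 + r)^n
Substituting: PV = $48,350.00 / (1 + 0.0771)^5
Discount factor: (1.0771)^5 = 1.449707
PV = $48,350.00 / 1.449707 = $33,351.58

$33,351.58


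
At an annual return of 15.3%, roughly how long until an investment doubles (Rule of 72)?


Formula: Years ≈ 72 / r
Substituting: Years ≈ 72 / 15.3
Years ≈ 4.7

4.7 years


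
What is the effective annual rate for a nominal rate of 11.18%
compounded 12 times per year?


Formula: EAR = (1 + r/m)^m - 1
Period rate: r/m = 0.1118 / 12 = 0.009317
Compounding: (1 + 0.009317)^12 = 1.117711
EAR = 1.117711 - 1 = 0.117711

0.117711


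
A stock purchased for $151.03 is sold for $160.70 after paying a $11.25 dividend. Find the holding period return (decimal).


Formula: HPR = (P1 - P0 + D) / P0
Gain: $160.70 - $151.03 + $11.25 = $20.92
HPR = $20.92 / $151.03 = 0.1385

0.1385


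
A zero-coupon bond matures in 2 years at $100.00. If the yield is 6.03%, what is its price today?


Formula: Price = FV / (1 + r)^n
Substituting: Price = $100.00 / (1 + 0.0603)^2
Discount factor: (1.0603)^2 = 1.124236
Price = $100.00 / 1.124236 = $88.95

$88.95


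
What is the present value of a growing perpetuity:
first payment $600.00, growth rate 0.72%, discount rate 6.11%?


Formula: PV = C / (r - g)
Spread: r - g = 0.0611 - 0.0072 = 0.0539
Substituting: PV = $600.00 / 0.0539
PV = $11,131.73

$11,131.73


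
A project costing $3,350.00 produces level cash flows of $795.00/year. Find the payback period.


Formula: Payback = investment / annual cash flow
Substituting: Payback = $3,350.00 / $795.00
Payback = 4.2138 years

4.2138 years


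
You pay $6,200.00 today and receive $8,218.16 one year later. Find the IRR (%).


Formula: IRR = C1/C0 - 1
Substituting: IRR = $8,218.16 / $6,200.00 - 1
Ratio: 1.32551 - 1 = 0.32551
IRR = 32.551%

32.551%


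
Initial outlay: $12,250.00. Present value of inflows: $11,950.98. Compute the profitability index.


Formula: PI = PV(cash flows) / initial investment
Substituting: PI = $11,950.98 / $12,250.00
PI = 0.9756

0.9756


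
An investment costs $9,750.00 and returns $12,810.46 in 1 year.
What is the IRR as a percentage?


Formula: IRR = C1/C0 - 1
Substituting: IRR = $12,810.46 / $9,750.00 - 1
Ratio: 1.313893 - 1 = 0.313893
IRR = 31.3893%

31.3893%


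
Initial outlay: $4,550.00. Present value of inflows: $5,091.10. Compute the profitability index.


Formula: PI = PV(cash flows) / initial investment
Substituting: PI = $5,091.10 / $4,550.00
PI = 1.1189

1.1189


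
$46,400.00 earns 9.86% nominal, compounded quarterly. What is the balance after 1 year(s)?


Formula: FV = P * (1 + r/m)^(m*t)
Period rate: r/m = 0.0986 / 4 = 0.02465
Total periods: m*t = 4 * 1 = 4
Growth factor: (1 + 0.02465)^4 = 1.102306
FV = $46,400.00 * 1.102306 = $51,147.00

$51,147.00


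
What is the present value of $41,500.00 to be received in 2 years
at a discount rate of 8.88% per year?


Formula: PV = FV / (1 + r)^n
Substituting: PV = $41,500.00 / (1 + 0.0888)^2
Discount factor: (1.0888)^2 = 1.185485
PV = $41,500.00 / 1.185485 = $35,006.76

$35,006.76


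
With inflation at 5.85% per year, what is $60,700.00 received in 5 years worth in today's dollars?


Formula: Real value = nominal / (1 + inflation)^years
Price level: (1 + 0.0585)^5 = 1.328784
Real value = $60,700.00 / 1.328784 = $45,680.87

$45,680.87


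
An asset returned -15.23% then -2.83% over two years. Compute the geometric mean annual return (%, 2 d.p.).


Formula: Geometric mean = ((1+r1)*(1+r2))^(1/2) - 1
Product: (1 + -0.1523) * (1 + -0.0283) = 0.8477 * 0.9717 = 0.82371
Square root: 0.82371^0.5 = 0.907585
Geometric mean = 0.907585 - 1 = -0.092415
As percentage: -9.24%

-9.24%


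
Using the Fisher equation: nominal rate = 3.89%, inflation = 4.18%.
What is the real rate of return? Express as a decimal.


Formula: (1 + r_real) = (1 + r_nom) / (1 + inflation)
Substituting: (1 + r_real) = 1.0389 / 1.0418
(1 + r_real) = 0.997216
r_real = 0.997216 - 1 = -0.002784

-0.002784


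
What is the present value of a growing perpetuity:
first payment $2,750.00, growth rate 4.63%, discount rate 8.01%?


Formula: PV = C / (r - g)
Spread: r - g = 0.0801 - 0.0463 = 0.0338
Substituting: PV = $2,750.00 / 0.0338
PV = $81,360.95

$81,360.95


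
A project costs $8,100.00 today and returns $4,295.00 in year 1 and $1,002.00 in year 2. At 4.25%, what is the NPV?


Formula: NPV = C0 + C1/(1+r) + C2/(1+r)^2
Discount C1: $4,295.00 / (1 + 0.0425) = $4,119.90
Discount C2: $1,002.00 / (1 + 0.0425)^2 = $921.97
NPV = -$8,100.00 + $4,119.90 + $921.97 = -$3,058.13

-$3,058.13


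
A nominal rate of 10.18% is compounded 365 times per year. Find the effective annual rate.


Formula: EAR = (1 + r/m)^m - 1
Period rate: r/m = 0.1018 / 365 = 0.000279
Compounding: (1 + 0.000279)^365 = 1.107146
EAR = 1.107146 - 1 = 0.107146

0.107146


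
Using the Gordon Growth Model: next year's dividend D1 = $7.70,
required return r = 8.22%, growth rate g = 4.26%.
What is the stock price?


Formula: P = D1 / (r - g)
Spread: r - g = 0.0822 - 0.0426 = 0.0396
Substituting: P = $7.70 / 0.0396
P = $194.44

$194.44


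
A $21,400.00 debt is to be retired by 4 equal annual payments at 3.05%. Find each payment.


Formula: PMT = PV * r / (1 - (1+r)^(-n))
Denominator: 1 - (1 + 0.0305)^(-4) = 0.113236
Numerator: $21,400.00 * 0.0305 = 652.7
PMT = 652.7 / 0.113236 = $5,764.06

$5,764.06


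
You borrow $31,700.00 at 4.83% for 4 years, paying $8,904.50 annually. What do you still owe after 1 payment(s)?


Formula: Balance = PV*(1+r)^k - PMT*((1+r)^k - 1)/r
Growth: (1 + 0.0483)^1 = 1.0483
Accumulated factor: ((1+r)^k - 1)/r = 1.0
Balance = $31,700.00 * 1.0483 - $8,904.50 * 1.0
Balance = $24,326.61

$24,326.61


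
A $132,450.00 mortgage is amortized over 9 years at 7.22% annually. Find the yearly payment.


Formula: PMT = PV * r / (1 - (1+r)^(-n))
Denominator: 1 - (1 + 0.0722)^(-9) = 0.466029
Numerator: $132,450.00 * 0.0722 = 9562.89
PMT = 9562.89 / 0.466029 = $20,519.95

$20,519.95


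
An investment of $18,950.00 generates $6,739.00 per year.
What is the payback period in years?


Formula: Payback = investment / annual cash flow
Substituting: Payback = $18,950.00 / $6,739.00
Payback = 2.812 years

2.812 years


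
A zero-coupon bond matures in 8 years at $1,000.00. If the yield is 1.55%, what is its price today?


Formula: Price = FV / (1 + r)^n
Substituting: Price = $1,000.00 / (1 + 0.0155)^8
Discount factor: (1.0155)^8 = 1.13094
Price = $1,000.00 / 1.13094 = $884.22

$884.22


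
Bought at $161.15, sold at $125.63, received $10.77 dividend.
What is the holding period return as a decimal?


Formula: HPR = (P1 - P0 + D) / P0
Gain: $125.63 - $161.15 + $10.77 = -$24.75
HPR = -$24.75 / $161.15 = -0.1536

-0.1536


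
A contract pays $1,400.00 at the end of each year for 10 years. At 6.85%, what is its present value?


Formula: PV = PMT * (1 - (1+r)^(-n)) / r
Discount factor: (1 + 0.0685)^(-10) = 0.515531
Bracket: 1 - 0.515531 = 0.484469
PV = $1,400.00 * 0.484469 / 0.0685 = $9,901.56

$9,901.56


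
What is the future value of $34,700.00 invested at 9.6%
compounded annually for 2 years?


Formula: FV = P * (1 + r)^n
Substituting: FV = $34,700.00 * (1 + 0.096)^2
Growth factor: (1.096)^2 = 1.201216
FV = $34,700.00 * 1.201216 = $41,682.20

$41,682.20


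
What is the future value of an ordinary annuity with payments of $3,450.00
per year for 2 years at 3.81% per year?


Formula: FV = PMT * ((1+r)^n - 1) / r
Growth factor: (1 + 0.0381)^2 = 1.077652
Numerator: 1.077652 - 1 = 0.077652
FV = $3,450.00 * 0.077652 / 0.0381 = $7,031.45

$7,031.45


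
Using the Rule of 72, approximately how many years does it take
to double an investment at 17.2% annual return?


Formula: Years ≈ 72 / r
Substituting: Years ≈ 72 / 17.2
Years ≈ 4.2

4.2 years


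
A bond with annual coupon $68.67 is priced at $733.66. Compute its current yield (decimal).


Formula: Current yield = annual coupon / price
Substituting: CY = $68.67 / $733.66
CY = 0.093599

0.093599


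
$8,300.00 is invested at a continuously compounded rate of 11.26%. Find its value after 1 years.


Formula: FV = P * e^(r*t)
Exponent: r*t = 0.1126 * 1 = 0.1126
e^(0.1126) = 1.119184
FV = $8,300.00 * 1.119184 = $9,289.23

$9,289.23


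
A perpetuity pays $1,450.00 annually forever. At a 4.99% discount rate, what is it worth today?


Formula: PV = C / r
Substituting: PV = $1,450.00 / 0.0499
PV = $29,058.12

$29,058.12


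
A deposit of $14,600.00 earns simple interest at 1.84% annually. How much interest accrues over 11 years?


Formula: I = P * r * t
Substituting: I = $14,600.00 * 0.0184 * 11
Step: I = $14,600.00 * 0.2024
I = $2,955.04

$2,955.04


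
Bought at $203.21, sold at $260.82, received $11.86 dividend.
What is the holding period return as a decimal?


Formula: HPR = (P1 - P0 + D) / P0
Gain: $260.82 - $203.21 + $11.86 = $69.47
HPR = $69.47 / $203.21 = 0.3419

0.3419


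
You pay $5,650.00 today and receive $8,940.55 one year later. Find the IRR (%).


Formula: IRR = C1/C0 - 1
Substituting: IRR = $8,940.55 / $5,650.00 - 1
Ratio: 1.582398 - 1 = 0.582398
IRR = 58.2398%

58.2398%


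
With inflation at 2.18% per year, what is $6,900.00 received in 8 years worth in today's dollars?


Formula: Real value = nominal / (1 + inflation)^years
Price level: (1 + 0.0218)^8 = 1.188303
Real value = $6,900.00 / 1.188303 = $5,806.60

$5,806.60


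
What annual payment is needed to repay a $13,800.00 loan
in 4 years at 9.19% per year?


Formula: PMT = PV * r / (1 - (1+r)^(-n))
Denominator: 1 - (1 + 0.0919)^(-4) = 0.296493
Numerator: $13,800.00 * 0.0919 = 1268.22
PMT = 1268.22 / 0.296493 = $4,277.41

$4,277.41


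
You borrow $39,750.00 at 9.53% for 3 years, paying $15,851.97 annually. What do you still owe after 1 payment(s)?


Formula: Balance = PV*(1+r)^k - PMT*((1+r)^k - 1)/r
Growth: (1 + 0.0953)^1 = 1.0953
Accumulated factor: ((1+r)^k - 1)/r = 1.0
Balance = $39,750.00 * 1.0953 - $15,851.97 * 1.0
Balance = $27,686.21

$27,686.21


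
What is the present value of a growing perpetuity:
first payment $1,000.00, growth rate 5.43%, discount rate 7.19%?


Formula: PV = C / (r - g)
Spread: r - g = 0.0719 - 0.0543 = 0.0176
Substituting: PV = $1,000.00 / 0.0176
PV = $56,818.18

$56,818.18


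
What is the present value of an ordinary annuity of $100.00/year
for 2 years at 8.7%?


Formula: PV = PMT * (1 - (1+r)^(-n)) / r
Discount factor: (1 + 0.087)^(-2) = 0.846332
Bracket: 1 - 0.846332 = 0.153668
PV = $100.00 * 0.153668 / 0.087 = $176.63

$176.63


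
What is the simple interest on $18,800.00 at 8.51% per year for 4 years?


Formula: I = P * r * t
Substituting: I = $18,800.00 * 0.0851 * 4
Step: I = $18,800.00 * 0.3404
I = $6,399.52

$6,399.52


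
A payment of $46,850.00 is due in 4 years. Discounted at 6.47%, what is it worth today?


Formula: PV = FV / (1 + r)^n
Substituting: PV = $46,850.00 / (1 + 0.0647)^4
Discount factor: (1.0647)^4 = 1.285017
PV = $46,850.00 / 1.285017 = $36,458.65

$36,458.65


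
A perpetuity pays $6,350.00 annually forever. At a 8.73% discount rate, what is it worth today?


Formula: PV = C / r
Substituting: PV = $6,350.00 / 0.0873
PV = $72,737.69

$72,737.69


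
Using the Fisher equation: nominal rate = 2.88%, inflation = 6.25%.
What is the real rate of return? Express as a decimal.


Formula: (1 + r_real) = (1 + r_nom) / (1 + inflation)
Substituting: (1 + r_real) = 1.0288 / 1.0625
(1 + r_real) = 0.968282
r_real = 0.968282 - 1 = -0.031718

-0.031718


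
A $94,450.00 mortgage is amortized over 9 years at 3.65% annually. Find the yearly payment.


Formula: PMT = PV * r / (1 - (1+r)^(-n))
Denominator: 1 - (1 + 0.0365)^(-9) = 0.27577
Numerator: $94,450.00 * 0.0365 = 3447.425
PMT = 3447.425 / 0.27577 = $12,501.07

$12,501.07


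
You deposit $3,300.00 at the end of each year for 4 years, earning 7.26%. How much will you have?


Formula: FV = PMT * ((1+r)^n - 1) / r
Growth factor: (1 + 0.0726)^4 = 1.323583
Numerator: 1.323583 - 1 = 0.323583
FV = $3,300.00 * 0.323583 / 0.0726 = $14,708.32

$14,708.32


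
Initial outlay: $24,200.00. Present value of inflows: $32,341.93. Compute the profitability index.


Formula: PI = PV(cash flows) / initial investment
Substituting: PI = $32,341.93 / $24,200.00
PI = 1.3364

1.3364


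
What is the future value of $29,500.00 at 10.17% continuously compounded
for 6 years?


Formula: FV = P * e^(r*t)
Exponent: r*t = 0.1017 * 6 = 0.6102
e^(0.6102) = 1.8408
FV = $29,500.00 * 1.8408 = $54,303.59

$54,303.59


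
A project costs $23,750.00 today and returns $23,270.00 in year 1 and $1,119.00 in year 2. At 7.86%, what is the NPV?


Formula: NPV = C0 + C1/(1+r) + C2/(1+r)^2
Discount C1: $23,270.00 / (1 + 0.0786) = $21,574.26
Discount C2: $1,119.00 / (1 + 0.0786)^2 = $961.85
NPV = -$23,750.00 + $21,574.26 + $961.85 = -$1,213.88

-$1,213.88


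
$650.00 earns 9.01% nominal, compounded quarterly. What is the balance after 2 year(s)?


Formula: FV = P * (1 + r/m)^(m*t)
Period rate: r/m = 0.0901 / 4 = 0.022525
Total periods: m*t = 4 * 2 = 8
Growth factor: (1 + 0.022525)^8 = 1.195065
FV = $650.00 * 1.195065 = $776.79

$776.79


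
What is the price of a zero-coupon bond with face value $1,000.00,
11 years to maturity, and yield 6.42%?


Formula: Price = FV / (1 + r)^n
Substituting: Price = $1,000.00 / (1 + 0.0642)^11
Discount factor: (1.0642)^11 = 1.982694
Price = $1,000.00 / 1.982694 = $504.36

$504.36


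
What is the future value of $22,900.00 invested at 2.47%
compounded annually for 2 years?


Formula: FV = P * (1 + r)^n
Substituting: FV = $22,900.00 * (1 + 0.0247)^2
Growth factor: (1.0247)^2 = 1.05001
FV = $22,900.00 * 1.05001 = $24,045.23

$24,045.23


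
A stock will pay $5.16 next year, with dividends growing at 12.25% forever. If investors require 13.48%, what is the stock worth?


Formula: P = D1 / (r - g)
Spread: r - g = 0.1348 - 0.1225 = 0.0123
Substituting: P = $5.16 / 0.0123
P = $419.51

$419.51


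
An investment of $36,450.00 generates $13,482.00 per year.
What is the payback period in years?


Formula: Payback = investment / annual cash flow
Substituting: Payback = $36,450.00 / $13,482.00
Payback = 2.7036 years

2.7036 years


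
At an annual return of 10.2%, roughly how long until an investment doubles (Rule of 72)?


Formula: Years ≈ 72 / r
Substituting: Years ≈ 72 / 10.2
Years ≈ 7.1

7.1 years


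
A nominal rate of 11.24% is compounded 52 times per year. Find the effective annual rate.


Formula: EAR = (1 + r/m)^m - 1
Period rate: r/m = 0.1124 / 52 = 0.002162
Compounding: (1 + 0.002162)^52 = 1.118825
EAR = 1.118825 - 1 = 0.118825

0.118825


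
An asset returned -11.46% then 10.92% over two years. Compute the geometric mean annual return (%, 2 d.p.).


Formula: Geometric mean = ((1+r1)*(1+r2))^(1/2) - 1
Product: (1 + -0.1146) * (1 + 0.1092) = 0.8854 * 1.1092 = 0.982086
Square root: 0.982086^0.5 = 0.991002
Geometric mean = 0.991002 - 1 = -0.008998
As percentage: -0.90%

-0.90%


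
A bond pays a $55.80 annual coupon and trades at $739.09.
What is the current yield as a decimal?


Formula: Current yield = annual coupon / price
Substituting: CY = $55.80 / $739.09
CY = 0.075498

0.075498


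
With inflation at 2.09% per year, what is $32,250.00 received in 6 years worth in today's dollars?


Formula: Real value = nominal / (1 + inflation)^years
Price level: (1 + 0.0209)^6 = 1.132138
Real value = $32,250.00 / 1.132138 = $28,485.94

$28,485.94


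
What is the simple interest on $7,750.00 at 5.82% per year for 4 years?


Formula: I = P * r * t
Substituting: I = $7,750.00 * 0.0582 * 4
Step: I = $7,750.00 * 0.2328
I = $1,804.20

$1,804.20


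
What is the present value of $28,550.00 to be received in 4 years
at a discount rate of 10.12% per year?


Formula: PV = FV / (1 + r)^n
Substituting: PV = $28,550.00 / (1 + 0.1012)^4
Discount factor: (1.1012)^4 = 1.470499
PV = $28,550.00 / 1.470499 = $19,415.17

$19,415.17


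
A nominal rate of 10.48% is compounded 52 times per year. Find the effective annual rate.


Formula: EAR = (1 + r/m)^m - 1
Period rate: r/m = 0.1048 / 52 = 0.002015
Compounding: (1 + 0.002015)^52 = 1.110371
EAR = 1.110371 - 1 = 0.110371

0.110371


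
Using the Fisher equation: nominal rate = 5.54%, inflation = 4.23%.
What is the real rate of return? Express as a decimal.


Formula: (1 + r_real) = (1 + r_nom) / (1 + inflation)
Substituting: (1 + r_real) = 1.0554 / 1.0423
(1 + r_real) = 1.012568
r_real = 1.012568 - 1 = 0.012568

0.012568


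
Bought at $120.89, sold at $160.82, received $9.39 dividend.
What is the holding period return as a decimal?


Formula: HPR = (P1 - P0 + D) / P0
Gain: $160.82 - $120.89 + $9.39 = $49.32
HPR = $49.32 / $120.89 = 0.408

0.408


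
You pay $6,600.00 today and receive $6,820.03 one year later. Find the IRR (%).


Formula: IRR = C1/C0 - 1
Substituting: IRR = $6,820.03 / $6,600.00 - 1
Ratio: 1.033338 - 1 = 0.033338
IRR = 3.3338%

3.3338%


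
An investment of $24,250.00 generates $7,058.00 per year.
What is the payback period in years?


Formula: Payback = investment / annual cash flow
Substituting: Payback = $24,250.00 / $7,058.00
Payback = 3.4358 years

3.4358 years


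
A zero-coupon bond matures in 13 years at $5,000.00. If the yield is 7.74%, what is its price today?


Formula: Price = FV / (1 + r)^n
Substituting: Price = $5,000.00 / (1 + 0.0774)^13
Discount factor: (1.0774)^13 = 2.635728
Price = $5,000.00 / 2.635728 = $1,897.01

$1,897.01


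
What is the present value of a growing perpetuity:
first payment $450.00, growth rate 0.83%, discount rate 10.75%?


Formula: PV = C / (r - g)
Spread: r - g = 0.1075 - 0.0083 = 0.0992
Substituting: PV = $450.00 / 0.0992
PV = $4,536.29

$4,536.29


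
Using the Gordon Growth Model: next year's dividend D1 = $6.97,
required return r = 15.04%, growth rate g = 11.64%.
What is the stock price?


Formula: P = D1 / (r - g)
Spread: r - g = 0.1504 - 0.1164 = 0.034
Substituting: P = $6.97 / 0.034
P = $205.00

$205.00


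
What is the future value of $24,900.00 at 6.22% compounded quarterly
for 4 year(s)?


Formula: FV = P * (1 + r/m)^(m*t)
Period rate: r/m = 0.0622 / 4 = 0.01555
Total periods: m*t = 4 * 4 = 16
Growth factor: (1 + 0.01555)^16 = 1.280032
FV = $24,900.00 * 1.280032 = $31,872.81

$31,872.81


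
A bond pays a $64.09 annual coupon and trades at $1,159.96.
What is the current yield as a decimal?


Formula: Current yield = annual coupon / price
Substituting: CY = $64.09 / $1,159.96
CY = 0.055252

0.055252


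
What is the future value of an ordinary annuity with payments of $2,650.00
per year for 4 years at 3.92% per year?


Formula: FV = PMT * ((1+r)^n - 1) / r
Growth factor: (1 + 0.0392)^4 = 1.166263
Numerator: 1.166263 - 1 = 0.166263
FV = $2,650.00 * 0.166263 / 0.0392 = $11,239.73

$11,239.73


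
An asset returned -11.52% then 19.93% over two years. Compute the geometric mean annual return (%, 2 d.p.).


Formula: Geometric mean = ((1+r1)*(1+r2))^(1/2) - 1
Product: (1 + -0.1152) * (1 + 0.1993) = 0.8848 * 1.1993 = 1.061141
Square root: 1.061141^0.5 = 1.030117
Geometric mean = 1.030117 - 1 = 0.030117
As percentage: 3.01%

3.01%


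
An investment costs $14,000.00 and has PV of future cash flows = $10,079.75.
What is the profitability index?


Formula: PI = PV(cash flows) / initial investment
Substituting: PI = $10,079.75 / $14,000.00
PI = 0.72

0.72


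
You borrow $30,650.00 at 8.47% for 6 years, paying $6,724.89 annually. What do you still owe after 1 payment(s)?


Formula: Balance = PV*(1+r)^k - PMT*((1+r)^k - 1)/r
Growth: (1 + 0.0847)^1 = 1.0847
Accumulated factor: ((1+r)^k - 1)/r = 1.0
Balance = $30,650.00 * 1.0847 - $6,724.89 * 1.0
Balance = $26,521.17

$26,521.17


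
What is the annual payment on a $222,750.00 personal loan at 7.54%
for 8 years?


Formula: PMT = PV * r / (1 - (1+r)^(-n))
Denominator: 1 - (1 + 0.0754)^(-8) = 0.440964
Numerator: $222,750.00 * 0.0754 = 16795.35
PMT = 16795.35 / 0.440964 = $38,087.80

$38,087.80


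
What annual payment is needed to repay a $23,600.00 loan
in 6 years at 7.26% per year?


Formula: PMT = PV * r / (1 - (1+r)^(-n))
Denominator: 1 - (1 + 0.0726)^(-6) = 0.343291
Numerator: $23,600.00 * 0.0726 = 1713.36
PMT = 1713.36 / 0.343291 = $4,990.99

$4,990.99


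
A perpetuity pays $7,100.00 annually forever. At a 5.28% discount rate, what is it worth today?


Formula: PV = C / r
Substituting: PV = $7,100.00 / 0.0528
PV = $134,469.70

$134,469.70


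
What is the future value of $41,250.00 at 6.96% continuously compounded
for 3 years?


Formula: FV = P * e^(r*t)
Exponent: r*t = 0.0696 * 3 = 0.2088
e^(0.2088) = 1.232199
FV = $41,250.00 * 1.232199 = $50,828.19

$50,828.19


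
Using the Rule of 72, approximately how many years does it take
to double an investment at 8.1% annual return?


Formula: Years ≈ 72 / r
Substituting: Years ≈ 72 / 8.1
Years ≈ 8.9

8.9 years


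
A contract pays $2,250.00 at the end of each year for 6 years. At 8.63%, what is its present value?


Formula: PV = PMT * (1 - (1+r)^(-n)) / r
Discount factor: (1 + 0.0863)^(-6) = 0.608557
Bracket: 1 - 0.608557 = 0.391443
PV = $2,250.00 * 0.391443 / 0.0863 = $10,205.64

$10,205.64


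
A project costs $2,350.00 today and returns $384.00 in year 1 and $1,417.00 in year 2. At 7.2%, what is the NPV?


Formula: NPV = C0 + C1/(1+r) + C2/(1+r)^2
Discount C1: $384.00 / (1 + 0.072) = $358.21
Discount C2: $1,417.00 / (1 + 0.072)^2 = $1,233.05
NPV = -$2,350.00 + $358.21 + $1,233.05 = -$758.74

-$758.74


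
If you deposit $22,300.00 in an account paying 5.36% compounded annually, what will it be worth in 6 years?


Formula: FV = P * (1 + r)^n
Substituting: FV = $22,300.00 * (1 + 0.0536)^6
Growth factor: (1.0536)^6 = 1.367901
FV = $22,300.00 * 1.367901 = $30,504.19

$30,504.19


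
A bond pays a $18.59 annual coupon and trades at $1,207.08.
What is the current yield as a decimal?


Formula: Current yield = annual coupon / price
Substituting: CY = $18.59 / $1,207.08
CY = 0.015401

0.015401


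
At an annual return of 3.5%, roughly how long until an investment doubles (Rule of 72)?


Formula: Years ≈ 72 / r
Substituting: Years ≈ 72 / 3.5
Years ≈ 20.6

20.6 years


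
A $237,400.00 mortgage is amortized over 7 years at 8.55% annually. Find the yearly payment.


Formula: PMT = PV * r / (1 - (1+r)^(-n))
Denominator: 1 - (1 + 0.0855)^(-7) = 0.436893
Numerator: $237,400.00 * 0.0855 = 20297.7
PMT = 20297.7 / 0.436893 = $46,459.24

$46,459.24


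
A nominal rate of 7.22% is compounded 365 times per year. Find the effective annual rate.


Formula: EAR = (1 + r/m)^m - 1
Period rate: r/m = 0.0722 / 365 = 0.000198
Compounding: (1 + 0.000198)^365 = 1.074863
EAR = 1.074863 - 1 = 0.074863

0.074863


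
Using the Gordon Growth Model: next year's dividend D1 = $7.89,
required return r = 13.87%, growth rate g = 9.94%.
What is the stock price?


Formula: P = D1 / (r - g)
Spread: r - g = 0.1387 - 0.0994 = 0.0393
Substituting: P = $7.89 / 0.0393
P = $200.76

$200.76


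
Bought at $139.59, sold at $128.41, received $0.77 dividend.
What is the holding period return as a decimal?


Formula: HPR = (P1 - P0 + D) / P0
Gain: $128.41 - $139.59 + $0.77 = -$10.41
HPR = -$10.41 / $139.59 = -0.0746

-0.0746


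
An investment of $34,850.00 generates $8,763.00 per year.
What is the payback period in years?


Formula: Payback = investment / annual cash flow
Substituting: Payback = $34,850.00 / $8,763.00
Payback = 3.9769 years

3.9769 years


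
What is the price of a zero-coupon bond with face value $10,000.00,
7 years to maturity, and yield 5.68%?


Formula: Price = FV / (1 + r)^n
Substituting: Price = $10,000.00 / (1 + 0.0568)^7
Discount factor: (1.0568)^7 = 1.472142
Price = $10,000.00 / 1.472142 = $6,792.82

$6,792.82


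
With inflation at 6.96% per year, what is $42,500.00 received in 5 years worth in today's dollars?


Formula: Real value = nominal / (1 + inflation)^years
Price level: (1 + 0.0696)^5 = 1.399932
Real value = $42,500.00 / 1.399932 = $30,358.62

$30,358.62


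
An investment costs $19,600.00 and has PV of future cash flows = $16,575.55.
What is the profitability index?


Formula: PI = PV(cash flows) / initial investment
Substituting: PI = $16,575.55 / $19,600.00
PI = 0.8457

0.8457


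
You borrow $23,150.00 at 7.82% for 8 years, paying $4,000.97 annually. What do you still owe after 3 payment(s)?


Formula: Balance = PV*(1+r)^k - PMT*((1+r)^k - 1)/r
Growth: (1 + 0.0782)^3 = 1.253424
Accumulated factor: ((1+r)^k - 1)/r = 3.240715
Balance = $23,150.00 * 1.253424 - $4,000.97 * 3.240715
Balance = $16,050.76

$16,050.76


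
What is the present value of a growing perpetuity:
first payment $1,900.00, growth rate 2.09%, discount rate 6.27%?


Formula: PV = C / (r - g)
Spread: r - g = 0.0627 - 0.0209 = 0.0418
Substituting: PV = $1,900.00 / 0.0418
PV = $45,454.55

$45,454.55


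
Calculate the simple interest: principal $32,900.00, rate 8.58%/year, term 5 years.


Formula: I = P * r * t
Substituting: I = $32,900.00 * 0.0858 * 5
Step: I = $32,900.00 * 0.429
I = $14,114.10

$14,114.10


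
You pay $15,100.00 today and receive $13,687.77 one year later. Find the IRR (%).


Formula: IRR = C1/C0 - 1
Substituting: IRR = $13,687.77 / $15,100.00 - 1
Ratio: 0.906475 - 1 = -0.093525
IRR = -9.3525%

-9.3525%


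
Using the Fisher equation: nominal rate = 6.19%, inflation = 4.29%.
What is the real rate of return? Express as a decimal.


Formula: (1 + r_real) = (1 + r_nom) / (1 + inflation)
Substituting: (1 + r_real) = 1.0619 / 1.0429
(1 + r_real) = 1.018218
r_real = 1.018218 - 1 = 0.018218

0.018218


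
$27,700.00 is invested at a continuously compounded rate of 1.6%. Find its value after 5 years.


Formula: FV = P * e^(r*t)
Exponent: r*t = 0.016 * 5 = 0.08
e^(0.08) = 1.083287
FV = $27,700.00 * 1.083287 = $30,007.05

$30,007.05


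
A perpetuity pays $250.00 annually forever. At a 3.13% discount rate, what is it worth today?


Formula: PV = C / r
Substituting: PV = $250.00 / 0.0313
PV = $7,987.22

$7,987.22


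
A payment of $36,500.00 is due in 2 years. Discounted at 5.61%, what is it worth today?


Formula: PV = FV / (1 + r)^n
Substituting: PV = $36,500.00 / (1 + 0.0561)^2
Discount factor: (1.0561)^2 = 1.115347
PV = $36,500.00 / 1.115347 = $32,725.24

$32,725.24


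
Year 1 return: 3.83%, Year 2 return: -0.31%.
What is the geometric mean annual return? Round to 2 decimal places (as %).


Formula: Geometric mean = ((1+r1)*(1+r2))^(1/2) - 1
Product: (1 + 0.0383) * (1 + -0.0031) = 1.0383 * 0.9969 = 1.035081
Square root: 1.035081^0.5 = 1.017389
Geometric mean = 1.017389 - 1 = 0.017389
As percentage: 1.74%

1.74%


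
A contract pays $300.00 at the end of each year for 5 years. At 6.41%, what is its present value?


Formula: PV = PMT * (1 - (1+r)^(-n)) / r
Discount factor: (1 + 0.0641)^(-5) = 0.732973
Bracket: 1 - 0.732973 = 0.267027
PV = $300.00 * 0.267027 / 0.0641 = $1,249.74

$1,249.74


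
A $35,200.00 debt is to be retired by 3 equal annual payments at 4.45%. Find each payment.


Formula: PMT = PV * r / (1 - (1+r)^(-n))
Denominator: 1 - (1 + 0.0445)^(-3) = 0.122444
Numerator: $35,200.00 * 0.0445 = 1566.4
PMT = 1566.4 / 0.122444 = $12,792.75

$12,792.75


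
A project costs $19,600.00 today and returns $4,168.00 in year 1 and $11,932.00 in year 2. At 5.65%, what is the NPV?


Formula: NPV = C0 + C1/(1+r) + C2/(1+r)^2
Discount C1: $4,168.00 / (1 + 0.0565) = $3,945.10
Discount C2: $11,932.00 / (1 + 0.0565)^2 = $10,689.91
NPV = -$19,600.00 + $3,945.10 + $10,689.91 = -$4,964.98

-$4,964.98


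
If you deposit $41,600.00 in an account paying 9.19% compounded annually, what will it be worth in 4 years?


Formula: FV = P * (1 + r)^n
Substituting: FV = $41,600.00 * (1 + 0.0919)^4
Growth factor: (1.0919)^4 = 1.42145
FV = $41,600.00 * 1.42145 = $59,132.30

$59,132.30


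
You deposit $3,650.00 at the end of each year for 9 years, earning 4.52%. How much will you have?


Formula: FV = PMT * ((1+r)^n - 1) / r
Growth factor: (1 + 0.0452)^9 = 1.488657
Numerator: 1.488657 - 1 = 0.488657
FV = $3,650.00 * 0.488657 / 0.0452 = $39,460.12

$39,460.12


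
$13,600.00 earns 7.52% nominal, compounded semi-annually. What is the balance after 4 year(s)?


Formula: FV = P * (1 + r/m)^(m*t)
Period rate: r/m = 0.0752 / 2 = 0.0376
Total periods: m*t = 2 * 4 = 8
Growth factor: (1 + 0.0376)^8 = 1.343506
FV = $13,600.00 * 1.343506 = $18,271.69

$18,271.69


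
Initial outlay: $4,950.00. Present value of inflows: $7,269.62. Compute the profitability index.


Formula: PI = PV(cash flows) / initial investment
Substituting: PI = $7,269.62 / $4,950.00
PI = 1.4686

1.4686


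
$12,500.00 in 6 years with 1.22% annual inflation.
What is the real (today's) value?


Formula: Real value = nominal / (1 + inflation)^years
Price level: (1 + 0.0122)^6 = 1.075469
Real value = $12,500.00 / 1.075469 = $11,622.83

$11,622.83


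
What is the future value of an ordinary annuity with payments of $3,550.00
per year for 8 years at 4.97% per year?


Formula: FV = PMT * ((1+r)^n - 1) / r
Growth factor: (1 + 0.0497)^8 = 1.474082
Numerator: 1.474082 - 1 = 0.474082
FV = $3,550.00 * 0.474082 / 0.0497 = $33,862.98

$33,862.98


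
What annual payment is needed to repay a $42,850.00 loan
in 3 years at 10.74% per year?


Formula: PMT = PV * r / (1 - (1+r)^(-n))
Denominator: 1 - (1 + 0.1074)^(-3) = 0.263646
Numerator: $42,850.00 * 0.1074 = 4602.09
PMT = 4602.09 / 0.263646 = $17,455.54

$17,455.54


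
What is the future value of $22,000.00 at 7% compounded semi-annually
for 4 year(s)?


Formula: FV = P * (1 + r/m)^(m*t)
Period rate: r/m = 0.07 / 2 = 0.035
Total periods: m*t = 2 * 4 = 8
Growth factor: (1 + 0.035)^8 = 1.316809
FV = $22,000.00 * 1.316809 = $28,969.80

$28,969.80


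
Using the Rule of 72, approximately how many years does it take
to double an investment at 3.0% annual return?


Formula: Years ≈ 72 / r
Substituting: Years ≈ 72 / 3.0
Years ≈ 24.0

24.0 years


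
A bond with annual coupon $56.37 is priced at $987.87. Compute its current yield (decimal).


Formula: Current yield = annual coupon / price
Substituting: CY = $56.37 / $987.87
CY = 0.057062

0.057062


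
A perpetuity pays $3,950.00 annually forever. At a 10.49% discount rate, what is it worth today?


Formula: PV = C / r
Substituting: PV = $3,950.00 / 0.1049
PV = $37,654.91

$37,654.91


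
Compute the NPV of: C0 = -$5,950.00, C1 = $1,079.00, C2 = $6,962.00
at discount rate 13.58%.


Formula: NPV = C0 + C1/(1+r) + C2/(1+r)^2
Discount C1: $1,079.00 / (1 + 0.1358) = $949.99
Discount C2: $6,962.00 / (1 + 0.1358)^2 = $5,396.73
NPV = -$5,950.00 + $949.99 + $5,396.73 = $396.72

$396.72


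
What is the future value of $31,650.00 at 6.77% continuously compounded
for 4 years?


Formula: FV = P * e^(r*t)
Exponent: r*t = 0.0677 * 4 = 0.2708
e^(0.2708) = 1.311013
FV = $31,650.00 * 1.311013 = $41,493.56

$41,493.56


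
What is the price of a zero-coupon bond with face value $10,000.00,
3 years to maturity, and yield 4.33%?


Formula: Price = FV / (1 + r)^n
Substituting: Price = $10,000.00 / (1 + 0.0433)^3
Discount factor: (1.0433)^3 = 1.135606
Price = $10,000.00 / 1.135606 = $8,805.87

$8,805.87


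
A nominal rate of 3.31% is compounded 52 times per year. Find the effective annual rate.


Formula: EAR = (1 + r/m)^m - 1
Period rate: r/m = 0.0331 / 52 = 0.000637
Compounding: (1 + 0.000637)^52 = 1.033643
EAR = 1.033643 - 1 = 0.033643

0.033643


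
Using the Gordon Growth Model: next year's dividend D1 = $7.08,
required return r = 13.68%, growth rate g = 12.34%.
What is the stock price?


Formula: P = D1 / (r - g)
Spread: r - g = 0.1368 - 0.1234 = 0.0134
Substituting: P = $7.08 / 0.0134
P = $528.36

$528.36


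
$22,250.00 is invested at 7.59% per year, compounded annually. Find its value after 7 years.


Formula: FV = P * (1 + r)^n
Substituting: FV = $22,250.00 * (1 + 0.0759)^7
Growth factor: (1.0759)^7 = 1.668796
FV = $22,250.00 * 1.668796 = $37,130.72

$37,130.72


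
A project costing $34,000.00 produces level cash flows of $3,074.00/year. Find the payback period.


Formula: Payback = investment / annual cash flow
Substituting: Payback = $34,000.00 / $3,074.00
Payback = 11.0605 years

11.0605 years


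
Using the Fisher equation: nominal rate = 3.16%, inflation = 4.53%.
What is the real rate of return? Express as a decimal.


Formula: (1 + r_real) = (1 + r_nom) / (1 + inflation)
Substituting: (1 + r_real) = 1.0316 / 1.0453
(1 + r_real) = 0.986894
r_real = 0.986894 - 1 = -0.013106

-0.013106


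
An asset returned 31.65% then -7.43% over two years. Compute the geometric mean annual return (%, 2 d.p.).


Formula: Geometric mean = ((1+r1)*(1+r2))^(1/2) - 1
Product: (1 + 0.3165) * (1 + -0.0743) = 1.3165 * 0.9257 = 1.218684
Square root: 1.218684^0.5 = 1.10394
Geometric mean = 1.10394 - 1 = 0.10394
As percentage: 10.39%

10.39%


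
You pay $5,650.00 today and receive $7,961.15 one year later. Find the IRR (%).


Formula: IRR = C1/C0 - 1
Substituting: IRR = $7,961.15 / $5,650.00 - 1
Ratio: 1.409053 - 1 = 0.409053
IRR = 40.9053%

40.9053%


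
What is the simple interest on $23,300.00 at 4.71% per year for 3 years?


Formula: I = P * r * t
Substituting: I = $23,300.00 * 0.0471 * 3
Step: I = $23,300.00 * 0.1413
I = $3,292.29

$3,292.29


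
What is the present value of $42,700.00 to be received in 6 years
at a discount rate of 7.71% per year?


Formula: PV = FV / (1 + r)^n
Substituting: PV = $42,700.00 / (1 + 0.0771)^6
Discount factor: (1.0771)^6 = 1.561479
PV = $42,700.00 / 1.561479 = $27,345.87

$27,345.87


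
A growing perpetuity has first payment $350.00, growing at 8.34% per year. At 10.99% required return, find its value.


Formula: PV = C / (r - g)
Spread: r - g = 0.1099 - 0.0834 = 0.0265
Substituting: PV = $350.00 / 0.0265
PV = $13,207.55

$13,207.55


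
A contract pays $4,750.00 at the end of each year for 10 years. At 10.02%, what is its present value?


Formula: PV = PMT * (1 - (1+r)^(-n)) / r
Discount factor: (1 + 0.1002)^(-10) = 0.384843
Bracket: 1 - 0.384843 = 0.615157
PV = $4,750.00 * 0.615157 / 0.1002 = $29,161.63

$29,161.63


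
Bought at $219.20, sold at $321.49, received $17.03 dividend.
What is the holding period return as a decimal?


Formula: HPR = (P1 - P0 + D) / P0
Gain: $321.49 - $219.20 + $17.03 = $119.32
HPR = $119.32 / $219.20 = 0.5443

0.5443


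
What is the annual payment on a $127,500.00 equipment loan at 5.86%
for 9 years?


Formula: PMT = PV * r / (1 - (1+r)^(-n))
Denominator: 1 - (1 + 0.0586)^(-9) = 0.401019
Numerator: $127,500.00 * 0.0586 = 7471.5
PMT = 7471.5 / 0.401019 = $18,631.28

$18,631.28


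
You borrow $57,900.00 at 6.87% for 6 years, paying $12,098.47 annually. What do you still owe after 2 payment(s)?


Formula: Balance = PV*(1+r)^k - PMT*((1+r)^k - 1)/r
Growth: (1 + 0.0687)^2 = 1.14212
Accumulated factor: ((1+r)^k - 1)/r = 2.0687
Balance = $57,900.00 * 1.14212 - $12,098.47 * 2.0687
Balance = $41,100.63

$41,100.63


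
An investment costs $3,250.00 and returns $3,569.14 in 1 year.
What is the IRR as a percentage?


Formula: IRR = C1/C0 - 1
Substituting: IRR = $3,569.14 / $3,250.00 - 1
Ratio: 1.098197 - 1 = 0.098197
IRR = 9.8197%

9.8197%
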